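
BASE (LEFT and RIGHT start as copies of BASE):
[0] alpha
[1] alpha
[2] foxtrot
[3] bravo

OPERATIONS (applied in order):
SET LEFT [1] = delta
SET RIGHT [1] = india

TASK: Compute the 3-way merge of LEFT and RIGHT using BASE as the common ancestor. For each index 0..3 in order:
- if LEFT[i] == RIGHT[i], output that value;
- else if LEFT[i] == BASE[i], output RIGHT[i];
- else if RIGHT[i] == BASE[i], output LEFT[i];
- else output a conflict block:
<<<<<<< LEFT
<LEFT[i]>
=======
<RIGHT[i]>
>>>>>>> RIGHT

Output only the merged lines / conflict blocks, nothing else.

Final LEFT:  [alpha, delta, foxtrot, bravo]
Final RIGHT: [alpha, india, foxtrot, bravo]
i=0: L=alpha R=alpha -> agree -> alpha
i=1: BASE=alpha L=delta R=india all differ -> CONFLICT
i=2: L=foxtrot R=foxtrot -> agree -> foxtrot
i=3: L=bravo R=bravo -> agree -> bravo

Answer: alpha
<<<<<<< LEFT
delta
=======
india
>>>>>>> RIGHT
foxtrot
bravo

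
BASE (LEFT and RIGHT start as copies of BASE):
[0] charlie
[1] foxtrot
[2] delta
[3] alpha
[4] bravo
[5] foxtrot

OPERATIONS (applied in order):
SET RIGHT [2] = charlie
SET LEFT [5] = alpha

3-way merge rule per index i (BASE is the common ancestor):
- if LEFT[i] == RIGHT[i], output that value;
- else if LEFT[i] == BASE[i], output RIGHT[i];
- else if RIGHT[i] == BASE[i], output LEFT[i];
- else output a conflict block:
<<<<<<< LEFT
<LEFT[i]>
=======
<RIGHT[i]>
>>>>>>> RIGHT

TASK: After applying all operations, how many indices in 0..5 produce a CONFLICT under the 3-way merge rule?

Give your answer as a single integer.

Answer: 0

Derivation:
Final LEFT:  [charlie, foxtrot, delta, alpha, bravo, alpha]
Final RIGHT: [charlie, foxtrot, charlie, alpha, bravo, foxtrot]
i=0: L=charlie R=charlie -> agree -> charlie
i=1: L=foxtrot R=foxtrot -> agree -> foxtrot
i=2: L=delta=BASE, R=charlie -> take RIGHT -> charlie
i=3: L=alpha R=alpha -> agree -> alpha
i=4: L=bravo R=bravo -> agree -> bravo
i=5: L=alpha, R=foxtrot=BASE -> take LEFT -> alpha
Conflict count: 0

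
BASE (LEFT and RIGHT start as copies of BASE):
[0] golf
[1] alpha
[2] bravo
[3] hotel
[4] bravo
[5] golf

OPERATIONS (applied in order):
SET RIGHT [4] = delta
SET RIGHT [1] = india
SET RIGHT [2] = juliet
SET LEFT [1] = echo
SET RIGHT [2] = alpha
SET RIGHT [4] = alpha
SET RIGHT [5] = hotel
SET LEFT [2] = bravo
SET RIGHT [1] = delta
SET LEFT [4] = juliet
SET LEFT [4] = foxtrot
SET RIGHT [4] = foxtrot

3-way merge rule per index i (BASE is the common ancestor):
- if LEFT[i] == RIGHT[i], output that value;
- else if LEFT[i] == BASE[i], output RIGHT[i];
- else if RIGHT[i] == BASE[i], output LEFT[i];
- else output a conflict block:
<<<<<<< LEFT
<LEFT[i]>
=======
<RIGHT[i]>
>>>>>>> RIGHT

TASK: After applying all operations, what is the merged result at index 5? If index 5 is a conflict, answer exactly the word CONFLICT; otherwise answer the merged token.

Answer: hotel

Derivation:
Final LEFT:  [golf, echo, bravo, hotel, foxtrot, golf]
Final RIGHT: [golf, delta, alpha, hotel, foxtrot, hotel]
i=0: L=golf R=golf -> agree -> golf
i=1: BASE=alpha L=echo R=delta all differ -> CONFLICT
i=2: L=bravo=BASE, R=alpha -> take RIGHT -> alpha
i=3: L=hotel R=hotel -> agree -> hotel
i=4: L=foxtrot R=foxtrot -> agree -> foxtrot
i=5: L=golf=BASE, R=hotel -> take RIGHT -> hotel
Index 5 -> hotel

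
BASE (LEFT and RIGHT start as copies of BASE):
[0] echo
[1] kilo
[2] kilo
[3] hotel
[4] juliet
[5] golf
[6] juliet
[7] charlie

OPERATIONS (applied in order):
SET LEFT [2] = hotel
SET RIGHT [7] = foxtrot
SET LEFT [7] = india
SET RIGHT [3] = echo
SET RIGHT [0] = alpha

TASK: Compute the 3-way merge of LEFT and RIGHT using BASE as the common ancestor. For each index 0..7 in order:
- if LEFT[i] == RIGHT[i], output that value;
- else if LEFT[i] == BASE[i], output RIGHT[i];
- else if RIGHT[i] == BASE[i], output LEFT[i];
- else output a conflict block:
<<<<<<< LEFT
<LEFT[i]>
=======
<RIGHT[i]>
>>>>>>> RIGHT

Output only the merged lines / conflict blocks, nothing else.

Answer: alpha
kilo
hotel
echo
juliet
golf
juliet
<<<<<<< LEFT
india
=======
foxtrot
>>>>>>> RIGHT

Derivation:
Final LEFT:  [echo, kilo, hotel, hotel, juliet, golf, juliet, india]
Final RIGHT: [alpha, kilo, kilo, echo, juliet, golf, juliet, foxtrot]
i=0: L=echo=BASE, R=alpha -> take RIGHT -> alpha
i=1: L=kilo R=kilo -> agree -> kilo
i=2: L=hotel, R=kilo=BASE -> take LEFT -> hotel
i=3: L=hotel=BASE, R=echo -> take RIGHT -> echo
i=4: L=juliet R=juliet -> agree -> juliet
i=5: L=golf R=golf -> agree -> golf
i=6: L=juliet R=juliet -> agree -> juliet
i=7: BASE=charlie L=india R=foxtrot all differ -> CONFLICT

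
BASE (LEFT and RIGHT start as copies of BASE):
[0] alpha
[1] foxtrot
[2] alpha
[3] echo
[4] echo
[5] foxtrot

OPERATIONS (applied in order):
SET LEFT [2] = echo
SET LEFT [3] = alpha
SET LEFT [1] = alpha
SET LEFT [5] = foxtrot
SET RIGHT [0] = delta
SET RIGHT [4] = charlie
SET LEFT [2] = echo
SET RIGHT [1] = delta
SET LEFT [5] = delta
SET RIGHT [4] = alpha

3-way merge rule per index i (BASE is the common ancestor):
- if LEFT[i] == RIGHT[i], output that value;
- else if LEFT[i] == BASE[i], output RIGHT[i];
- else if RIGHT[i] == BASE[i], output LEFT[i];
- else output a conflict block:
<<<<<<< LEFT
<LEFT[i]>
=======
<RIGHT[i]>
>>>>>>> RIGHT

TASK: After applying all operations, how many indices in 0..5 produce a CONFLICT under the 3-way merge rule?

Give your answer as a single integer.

Answer: 1

Derivation:
Final LEFT:  [alpha, alpha, echo, alpha, echo, delta]
Final RIGHT: [delta, delta, alpha, echo, alpha, foxtrot]
i=0: L=alpha=BASE, R=delta -> take RIGHT -> delta
i=1: BASE=foxtrot L=alpha R=delta all differ -> CONFLICT
i=2: L=echo, R=alpha=BASE -> take LEFT -> echo
i=3: L=alpha, R=echo=BASE -> take LEFT -> alpha
i=4: L=echo=BASE, R=alpha -> take RIGHT -> alpha
i=5: L=delta, R=foxtrot=BASE -> take LEFT -> delta
Conflict count: 1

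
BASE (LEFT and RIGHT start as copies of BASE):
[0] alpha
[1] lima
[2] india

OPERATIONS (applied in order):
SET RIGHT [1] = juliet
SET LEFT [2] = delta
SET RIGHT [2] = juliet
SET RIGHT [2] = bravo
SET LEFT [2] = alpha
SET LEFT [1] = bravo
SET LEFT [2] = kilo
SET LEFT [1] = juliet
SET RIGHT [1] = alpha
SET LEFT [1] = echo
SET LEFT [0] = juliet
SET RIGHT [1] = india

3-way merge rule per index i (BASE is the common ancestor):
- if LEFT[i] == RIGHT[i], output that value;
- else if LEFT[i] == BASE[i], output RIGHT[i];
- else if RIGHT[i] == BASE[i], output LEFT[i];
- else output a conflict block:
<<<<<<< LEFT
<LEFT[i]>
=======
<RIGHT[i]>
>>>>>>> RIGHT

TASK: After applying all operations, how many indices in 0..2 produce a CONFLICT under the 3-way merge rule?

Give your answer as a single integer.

Answer: 2

Derivation:
Final LEFT:  [juliet, echo, kilo]
Final RIGHT: [alpha, india, bravo]
i=0: L=juliet, R=alpha=BASE -> take LEFT -> juliet
i=1: BASE=lima L=echo R=india all differ -> CONFLICT
i=2: BASE=india L=kilo R=bravo all differ -> CONFLICT
Conflict count: 2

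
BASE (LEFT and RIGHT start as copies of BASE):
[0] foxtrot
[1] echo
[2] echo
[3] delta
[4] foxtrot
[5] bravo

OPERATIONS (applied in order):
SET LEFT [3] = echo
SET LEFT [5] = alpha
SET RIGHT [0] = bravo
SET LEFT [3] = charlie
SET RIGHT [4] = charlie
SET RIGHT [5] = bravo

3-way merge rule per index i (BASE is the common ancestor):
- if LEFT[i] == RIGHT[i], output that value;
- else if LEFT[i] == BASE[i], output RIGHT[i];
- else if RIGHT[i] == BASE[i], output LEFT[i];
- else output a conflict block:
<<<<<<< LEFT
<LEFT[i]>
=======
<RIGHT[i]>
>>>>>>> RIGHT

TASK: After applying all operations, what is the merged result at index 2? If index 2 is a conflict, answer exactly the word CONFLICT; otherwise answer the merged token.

Final LEFT:  [foxtrot, echo, echo, charlie, foxtrot, alpha]
Final RIGHT: [bravo, echo, echo, delta, charlie, bravo]
i=0: L=foxtrot=BASE, R=bravo -> take RIGHT -> bravo
i=1: L=echo R=echo -> agree -> echo
i=2: L=echo R=echo -> agree -> echo
i=3: L=charlie, R=delta=BASE -> take LEFT -> charlie
i=4: L=foxtrot=BASE, R=charlie -> take RIGHT -> charlie
i=5: L=alpha, R=bravo=BASE -> take LEFT -> alpha
Index 2 -> echo

Answer: echo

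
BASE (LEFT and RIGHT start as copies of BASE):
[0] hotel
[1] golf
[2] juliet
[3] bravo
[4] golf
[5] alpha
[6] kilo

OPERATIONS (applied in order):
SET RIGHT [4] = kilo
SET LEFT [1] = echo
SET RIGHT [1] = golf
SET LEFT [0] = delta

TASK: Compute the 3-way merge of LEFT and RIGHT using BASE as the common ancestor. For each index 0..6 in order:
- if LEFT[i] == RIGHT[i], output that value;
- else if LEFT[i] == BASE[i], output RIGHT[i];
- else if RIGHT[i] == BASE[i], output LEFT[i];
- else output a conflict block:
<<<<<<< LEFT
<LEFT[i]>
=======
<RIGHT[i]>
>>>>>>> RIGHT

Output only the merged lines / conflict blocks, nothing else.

Final LEFT:  [delta, echo, juliet, bravo, golf, alpha, kilo]
Final RIGHT: [hotel, golf, juliet, bravo, kilo, alpha, kilo]
i=0: L=delta, R=hotel=BASE -> take LEFT -> delta
i=1: L=echo, R=golf=BASE -> take LEFT -> echo
i=2: L=juliet R=juliet -> agree -> juliet
i=3: L=bravo R=bravo -> agree -> bravo
i=4: L=golf=BASE, R=kilo -> take RIGHT -> kilo
i=5: L=alpha R=alpha -> agree -> alpha
i=6: L=kilo R=kilo -> agree -> kilo

Answer: delta
echo
juliet
bravo
kilo
alpha
kilo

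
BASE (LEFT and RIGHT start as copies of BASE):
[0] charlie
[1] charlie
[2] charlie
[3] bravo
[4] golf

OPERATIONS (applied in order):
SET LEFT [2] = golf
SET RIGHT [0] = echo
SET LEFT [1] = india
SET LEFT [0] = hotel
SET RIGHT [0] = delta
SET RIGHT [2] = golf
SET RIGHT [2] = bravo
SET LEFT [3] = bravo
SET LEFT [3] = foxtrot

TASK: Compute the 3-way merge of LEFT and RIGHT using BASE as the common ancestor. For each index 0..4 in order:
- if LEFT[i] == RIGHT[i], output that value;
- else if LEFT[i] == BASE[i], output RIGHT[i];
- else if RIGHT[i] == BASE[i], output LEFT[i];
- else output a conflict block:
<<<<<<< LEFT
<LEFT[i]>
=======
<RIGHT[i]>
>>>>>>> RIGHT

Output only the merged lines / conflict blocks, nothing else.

Final LEFT:  [hotel, india, golf, foxtrot, golf]
Final RIGHT: [delta, charlie, bravo, bravo, golf]
i=0: BASE=charlie L=hotel R=delta all differ -> CONFLICT
i=1: L=india, R=charlie=BASE -> take LEFT -> india
i=2: BASE=charlie L=golf R=bravo all differ -> CONFLICT
i=3: L=foxtrot, R=bravo=BASE -> take LEFT -> foxtrot
i=4: L=golf R=golf -> agree -> golf

Answer: <<<<<<< LEFT
hotel
=======
delta
>>>>>>> RIGHT
india
<<<<<<< LEFT
golf
=======
bravo
>>>>>>> RIGHT
foxtrot
golf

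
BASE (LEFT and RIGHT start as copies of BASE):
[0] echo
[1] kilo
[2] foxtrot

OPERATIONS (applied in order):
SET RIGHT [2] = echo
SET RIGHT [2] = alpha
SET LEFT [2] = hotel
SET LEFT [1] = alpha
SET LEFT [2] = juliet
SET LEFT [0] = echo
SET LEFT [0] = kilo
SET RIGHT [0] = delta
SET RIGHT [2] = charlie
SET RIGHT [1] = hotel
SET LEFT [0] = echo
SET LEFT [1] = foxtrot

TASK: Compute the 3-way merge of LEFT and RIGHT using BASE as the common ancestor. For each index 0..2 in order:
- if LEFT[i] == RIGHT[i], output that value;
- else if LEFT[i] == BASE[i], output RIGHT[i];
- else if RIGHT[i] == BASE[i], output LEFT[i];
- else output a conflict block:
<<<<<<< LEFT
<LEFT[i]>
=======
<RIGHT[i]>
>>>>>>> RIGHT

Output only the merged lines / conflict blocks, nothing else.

Answer: delta
<<<<<<< LEFT
foxtrot
=======
hotel
>>>>>>> RIGHT
<<<<<<< LEFT
juliet
=======
charlie
>>>>>>> RIGHT

Derivation:
Final LEFT:  [echo, foxtrot, juliet]
Final RIGHT: [delta, hotel, charlie]
i=0: L=echo=BASE, R=delta -> take RIGHT -> delta
i=1: BASE=kilo L=foxtrot R=hotel all differ -> CONFLICT
i=2: BASE=foxtrot L=juliet R=charlie all differ -> CONFLICT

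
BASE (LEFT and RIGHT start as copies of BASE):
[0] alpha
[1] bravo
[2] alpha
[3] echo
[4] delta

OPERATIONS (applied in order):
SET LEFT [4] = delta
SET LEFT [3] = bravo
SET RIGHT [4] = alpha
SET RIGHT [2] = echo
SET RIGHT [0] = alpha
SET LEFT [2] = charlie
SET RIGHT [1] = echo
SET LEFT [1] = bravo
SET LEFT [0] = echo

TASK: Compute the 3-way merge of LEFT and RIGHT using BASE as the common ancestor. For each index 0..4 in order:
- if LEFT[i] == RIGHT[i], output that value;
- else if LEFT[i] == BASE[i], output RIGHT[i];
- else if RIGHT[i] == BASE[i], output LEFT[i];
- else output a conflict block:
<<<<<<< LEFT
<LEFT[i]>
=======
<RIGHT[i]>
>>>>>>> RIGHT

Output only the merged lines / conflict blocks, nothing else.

Final LEFT:  [echo, bravo, charlie, bravo, delta]
Final RIGHT: [alpha, echo, echo, echo, alpha]
i=0: L=echo, R=alpha=BASE -> take LEFT -> echo
i=1: L=bravo=BASE, R=echo -> take RIGHT -> echo
i=2: BASE=alpha L=charlie R=echo all differ -> CONFLICT
i=3: L=bravo, R=echo=BASE -> take LEFT -> bravo
i=4: L=delta=BASE, R=alpha -> take RIGHT -> alpha

Answer: echo
echo
<<<<<<< LEFT
charlie
=======
echo
>>>>>>> RIGHT
bravo
alpha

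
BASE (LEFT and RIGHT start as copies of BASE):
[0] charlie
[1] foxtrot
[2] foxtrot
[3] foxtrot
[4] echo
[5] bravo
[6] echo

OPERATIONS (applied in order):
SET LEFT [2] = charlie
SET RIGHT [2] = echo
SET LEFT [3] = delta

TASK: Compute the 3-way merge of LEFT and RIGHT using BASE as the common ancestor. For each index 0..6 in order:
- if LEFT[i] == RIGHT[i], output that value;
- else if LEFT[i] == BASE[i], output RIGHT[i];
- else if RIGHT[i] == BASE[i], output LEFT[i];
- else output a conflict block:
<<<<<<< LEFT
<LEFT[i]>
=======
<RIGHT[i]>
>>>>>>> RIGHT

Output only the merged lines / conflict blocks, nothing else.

Answer: charlie
foxtrot
<<<<<<< LEFT
charlie
=======
echo
>>>>>>> RIGHT
delta
echo
bravo
echo

Derivation:
Final LEFT:  [charlie, foxtrot, charlie, delta, echo, bravo, echo]
Final RIGHT: [charlie, foxtrot, echo, foxtrot, echo, bravo, echo]
i=0: L=charlie R=charlie -> agree -> charlie
i=1: L=foxtrot R=foxtrot -> agree -> foxtrot
i=2: BASE=foxtrot L=charlie R=echo all differ -> CONFLICT
i=3: L=delta, R=foxtrot=BASE -> take LEFT -> delta
i=4: L=echo R=echo -> agree -> echo
i=5: L=bravo R=bravo -> agree -> bravo
i=6: L=echo R=echo -> agree -> echo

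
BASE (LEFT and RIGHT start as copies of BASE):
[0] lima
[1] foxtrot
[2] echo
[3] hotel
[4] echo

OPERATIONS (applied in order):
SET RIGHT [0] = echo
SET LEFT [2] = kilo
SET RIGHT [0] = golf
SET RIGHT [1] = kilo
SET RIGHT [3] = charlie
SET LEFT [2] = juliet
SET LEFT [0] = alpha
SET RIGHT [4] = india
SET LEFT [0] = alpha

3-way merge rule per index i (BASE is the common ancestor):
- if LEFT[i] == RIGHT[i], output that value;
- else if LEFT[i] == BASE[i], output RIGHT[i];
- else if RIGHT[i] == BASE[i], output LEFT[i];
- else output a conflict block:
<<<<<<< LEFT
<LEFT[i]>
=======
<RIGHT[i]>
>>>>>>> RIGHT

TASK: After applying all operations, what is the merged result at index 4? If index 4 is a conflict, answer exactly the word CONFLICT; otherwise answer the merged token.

Final LEFT:  [alpha, foxtrot, juliet, hotel, echo]
Final RIGHT: [golf, kilo, echo, charlie, india]
i=0: BASE=lima L=alpha R=golf all differ -> CONFLICT
i=1: L=foxtrot=BASE, R=kilo -> take RIGHT -> kilo
i=2: L=juliet, R=echo=BASE -> take LEFT -> juliet
i=3: L=hotel=BASE, R=charlie -> take RIGHT -> charlie
i=4: L=echo=BASE, R=india -> take RIGHT -> india
Index 4 -> india

Answer: india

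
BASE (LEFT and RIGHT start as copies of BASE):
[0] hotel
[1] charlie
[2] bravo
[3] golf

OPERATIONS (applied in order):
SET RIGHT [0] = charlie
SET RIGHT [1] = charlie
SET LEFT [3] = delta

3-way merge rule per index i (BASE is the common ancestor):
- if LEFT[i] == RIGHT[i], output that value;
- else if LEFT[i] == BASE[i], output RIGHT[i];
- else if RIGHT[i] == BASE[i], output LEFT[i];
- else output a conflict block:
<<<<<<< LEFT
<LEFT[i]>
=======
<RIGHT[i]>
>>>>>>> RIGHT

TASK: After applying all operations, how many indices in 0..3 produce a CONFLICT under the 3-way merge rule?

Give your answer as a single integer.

Final LEFT:  [hotel, charlie, bravo, delta]
Final RIGHT: [charlie, charlie, bravo, golf]
i=0: L=hotel=BASE, R=charlie -> take RIGHT -> charlie
i=1: L=charlie R=charlie -> agree -> charlie
i=2: L=bravo R=bravo -> agree -> bravo
i=3: L=delta, R=golf=BASE -> take LEFT -> delta
Conflict count: 0

Answer: 0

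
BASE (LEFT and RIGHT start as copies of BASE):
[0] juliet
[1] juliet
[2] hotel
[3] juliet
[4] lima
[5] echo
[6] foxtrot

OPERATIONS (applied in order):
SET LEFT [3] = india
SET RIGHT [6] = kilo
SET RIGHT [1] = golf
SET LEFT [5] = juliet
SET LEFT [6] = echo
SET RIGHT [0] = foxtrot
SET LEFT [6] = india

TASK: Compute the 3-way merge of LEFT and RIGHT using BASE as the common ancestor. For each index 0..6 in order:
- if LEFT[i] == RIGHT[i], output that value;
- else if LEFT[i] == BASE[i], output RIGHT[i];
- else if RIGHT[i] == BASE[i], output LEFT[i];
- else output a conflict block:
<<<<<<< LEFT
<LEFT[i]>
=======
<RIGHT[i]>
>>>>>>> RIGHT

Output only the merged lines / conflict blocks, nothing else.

Final LEFT:  [juliet, juliet, hotel, india, lima, juliet, india]
Final RIGHT: [foxtrot, golf, hotel, juliet, lima, echo, kilo]
i=0: L=juliet=BASE, R=foxtrot -> take RIGHT -> foxtrot
i=1: L=juliet=BASE, R=golf -> take RIGHT -> golf
i=2: L=hotel R=hotel -> agree -> hotel
i=3: L=india, R=juliet=BASE -> take LEFT -> india
i=4: L=lima R=lima -> agree -> lima
i=5: L=juliet, R=echo=BASE -> take LEFT -> juliet
i=6: BASE=foxtrot L=india R=kilo all differ -> CONFLICT

Answer: foxtrot
golf
hotel
india
lima
juliet
<<<<<<< LEFT
india
=======
kilo
>>>>>>> RIGHT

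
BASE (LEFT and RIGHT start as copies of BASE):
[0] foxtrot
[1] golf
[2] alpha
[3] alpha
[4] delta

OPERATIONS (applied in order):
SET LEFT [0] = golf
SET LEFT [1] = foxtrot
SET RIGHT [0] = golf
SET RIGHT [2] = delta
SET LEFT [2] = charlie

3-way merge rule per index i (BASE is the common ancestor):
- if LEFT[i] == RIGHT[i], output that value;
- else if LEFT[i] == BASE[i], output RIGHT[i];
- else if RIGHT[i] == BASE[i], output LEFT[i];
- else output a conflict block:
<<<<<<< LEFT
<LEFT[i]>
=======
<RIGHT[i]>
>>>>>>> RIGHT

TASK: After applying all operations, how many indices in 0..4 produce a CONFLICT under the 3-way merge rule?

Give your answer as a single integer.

Final LEFT:  [golf, foxtrot, charlie, alpha, delta]
Final RIGHT: [golf, golf, delta, alpha, delta]
i=0: L=golf R=golf -> agree -> golf
i=1: L=foxtrot, R=golf=BASE -> take LEFT -> foxtrot
i=2: BASE=alpha L=charlie R=delta all differ -> CONFLICT
i=3: L=alpha R=alpha -> agree -> alpha
i=4: L=delta R=delta -> agree -> delta
Conflict count: 1

Answer: 1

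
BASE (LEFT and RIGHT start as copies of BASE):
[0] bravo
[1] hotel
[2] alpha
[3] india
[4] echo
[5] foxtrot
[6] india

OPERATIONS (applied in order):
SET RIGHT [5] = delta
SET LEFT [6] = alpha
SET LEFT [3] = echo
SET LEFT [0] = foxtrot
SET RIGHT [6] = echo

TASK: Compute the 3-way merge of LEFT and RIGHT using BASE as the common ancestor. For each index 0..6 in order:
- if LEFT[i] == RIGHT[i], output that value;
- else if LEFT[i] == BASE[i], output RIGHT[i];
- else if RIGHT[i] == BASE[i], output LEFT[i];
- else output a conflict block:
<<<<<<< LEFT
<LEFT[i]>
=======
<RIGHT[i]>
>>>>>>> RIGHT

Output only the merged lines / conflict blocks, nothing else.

Final LEFT:  [foxtrot, hotel, alpha, echo, echo, foxtrot, alpha]
Final RIGHT: [bravo, hotel, alpha, india, echo, delta, echo]
i=0: L=foxtrot, R=bravo=BASE -> take LEFT -> foxtrot
i=1: L=hotel R=hotel -> agree -> hotel
i=2: L=alpha R=alpha -> agree -> alpha
i=3: L=echo, R=india=BASE -> take LEFT -> echo
i=4: L=echo R=echo -> agree -> echo
i=5: L=foxtrot=BASE, R=delta -> take RIGHT -> delta
i=6: BASE=india L=alpha R=echo all differ -> CONFLICT

Answer: foxtrot
hotel
alpha
echo
echo
delta
<<<<<<< LEFT
alpha
=======
echo
>>>>>>> RIGHT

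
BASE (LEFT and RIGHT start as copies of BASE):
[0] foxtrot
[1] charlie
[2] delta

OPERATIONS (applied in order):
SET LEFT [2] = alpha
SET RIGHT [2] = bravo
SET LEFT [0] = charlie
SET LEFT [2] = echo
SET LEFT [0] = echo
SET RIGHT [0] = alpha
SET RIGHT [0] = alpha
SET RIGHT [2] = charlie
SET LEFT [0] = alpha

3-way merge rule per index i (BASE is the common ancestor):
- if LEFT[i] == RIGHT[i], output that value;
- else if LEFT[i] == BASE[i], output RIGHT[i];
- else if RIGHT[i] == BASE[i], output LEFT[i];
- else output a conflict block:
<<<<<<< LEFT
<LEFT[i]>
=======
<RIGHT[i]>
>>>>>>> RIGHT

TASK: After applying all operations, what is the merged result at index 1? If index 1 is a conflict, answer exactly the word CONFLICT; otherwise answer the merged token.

Answer: charlie

Derivation:
Final LEFT:  [alpha, charlie, echo]
Final RIGHT: [alpha, charlie, charlie]
i=0: L=alpha R=alpha -> agree -> alpha
i=1: L=charlie R=charlie -> agree -> charlie
i=2: BASE=delta L=echo R=charlie all differ -> CONFLICT
Index 1 -> charlie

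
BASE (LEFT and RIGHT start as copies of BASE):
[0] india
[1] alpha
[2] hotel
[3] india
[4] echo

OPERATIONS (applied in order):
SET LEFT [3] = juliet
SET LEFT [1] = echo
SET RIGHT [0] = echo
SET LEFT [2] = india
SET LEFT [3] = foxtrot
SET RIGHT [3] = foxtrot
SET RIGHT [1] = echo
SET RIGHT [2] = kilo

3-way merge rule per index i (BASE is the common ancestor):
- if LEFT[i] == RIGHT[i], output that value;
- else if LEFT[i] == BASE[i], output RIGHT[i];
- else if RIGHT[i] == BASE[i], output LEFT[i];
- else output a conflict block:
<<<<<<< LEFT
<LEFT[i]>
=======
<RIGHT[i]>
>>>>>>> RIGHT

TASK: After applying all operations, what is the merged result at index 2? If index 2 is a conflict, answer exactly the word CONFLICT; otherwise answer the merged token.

Final LEFT:  [india, echo, india, foxtrot, echo]
Final RIGHT: [echo, echo, kilo, foxtrot, echo]
i=0: L=india=BASE, R=echo -> take RIGHT -> echo
i=1: L=echo R=echo -> agree -> echo
i=2: BASE=hotel L=india R=kilo all differ -> CONFLICT
i=3: L=foxtrot R=foxtrot -> agree -> foxtrot
i=4: L=echo R=echo -> agree -> echo
Index 2 -> CONFLICT

Answer: CONFLICT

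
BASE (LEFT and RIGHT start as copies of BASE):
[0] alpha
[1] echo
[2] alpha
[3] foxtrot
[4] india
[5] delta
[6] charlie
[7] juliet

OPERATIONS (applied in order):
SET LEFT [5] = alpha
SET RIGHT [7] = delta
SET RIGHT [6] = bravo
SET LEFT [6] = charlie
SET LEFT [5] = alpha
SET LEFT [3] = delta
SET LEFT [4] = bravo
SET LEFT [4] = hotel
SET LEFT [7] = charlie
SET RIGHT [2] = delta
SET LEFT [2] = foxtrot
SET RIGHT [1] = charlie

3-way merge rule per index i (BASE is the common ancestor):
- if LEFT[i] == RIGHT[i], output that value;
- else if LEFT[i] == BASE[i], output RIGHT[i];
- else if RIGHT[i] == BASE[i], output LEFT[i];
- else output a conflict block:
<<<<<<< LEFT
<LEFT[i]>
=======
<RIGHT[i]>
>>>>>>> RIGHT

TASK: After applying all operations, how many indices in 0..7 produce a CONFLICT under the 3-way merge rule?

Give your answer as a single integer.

Final LEFT:  [alpha, echo, foxtrot, delta, hotel, alpha, charlie, charlie]
Final RIGHT: [alpha, charlie, delta, foxtrot, india, delta, bravo, delta]
i=0: L=alpha R=alpha -> agree -> alpha
i=1: L=echo=BASE, R=charlie -> take RIGHT -> charlie
i=2: BASE=alpha L=foxtrot R=delta all differ -> CONFLICT
i=3: L=delta, R=foxtrot=BASE -> take LEFT -> delta
i=4: L=hotel, R=india=BASE -> take LEFT -> hotel
i=5: L=alpha, R=delta=BASE -> take LEFT -> alpha
i=6: L=charlie=BASE, R=bravo -> take RIGHT -> bravo
i=7: BASE=juliet L=charlie R=delta all differ -> CONFLICT
Conflict count: 2

Answer: 2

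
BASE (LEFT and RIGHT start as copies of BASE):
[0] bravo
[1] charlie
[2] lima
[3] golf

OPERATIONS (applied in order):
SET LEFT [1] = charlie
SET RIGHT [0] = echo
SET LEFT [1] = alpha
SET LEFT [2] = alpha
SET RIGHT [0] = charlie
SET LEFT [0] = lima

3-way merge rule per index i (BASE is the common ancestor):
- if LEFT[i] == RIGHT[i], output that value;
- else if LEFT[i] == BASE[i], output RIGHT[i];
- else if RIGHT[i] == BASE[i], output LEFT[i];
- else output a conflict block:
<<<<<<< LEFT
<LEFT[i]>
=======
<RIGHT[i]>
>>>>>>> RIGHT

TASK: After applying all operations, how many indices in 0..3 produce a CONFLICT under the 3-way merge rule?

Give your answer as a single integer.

Final LEFT:  [lima, alpha, alpha, golf]
Final RIGHT: [charlie, charlie, lima, golf]
i=0: BASE=bravo L=lima R=charlie all differ -> CONFLICT
i=1: L=alpha, R=charlie=BASE -> take LEFT -> alpha
i=2: L=alpha, R=lima=BASE -> take LEFT -> alpha
i=3: L=golf R=golf -> agree -> golf
Conflict count: 1

Answer: 1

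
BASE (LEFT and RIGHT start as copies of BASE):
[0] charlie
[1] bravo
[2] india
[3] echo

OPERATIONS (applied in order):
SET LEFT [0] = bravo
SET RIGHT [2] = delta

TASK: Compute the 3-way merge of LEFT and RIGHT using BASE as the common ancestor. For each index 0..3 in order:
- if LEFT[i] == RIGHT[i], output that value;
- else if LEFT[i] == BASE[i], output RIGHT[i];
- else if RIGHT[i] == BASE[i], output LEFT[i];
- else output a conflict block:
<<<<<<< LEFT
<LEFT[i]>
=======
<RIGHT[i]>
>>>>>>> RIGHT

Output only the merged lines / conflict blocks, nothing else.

Final LEFT:  [bravo, bravo, india, echo]
Final RIGHT: [charlie, bravo, delta, echo]
i=0: L=bravo, R=charlie=BASE -> take LEFT -> bravo
i=1: L=bravo R=bravo -> agree -> bravo
i=2: L=india=BASE, R=delta -> take RIGHT -> delta
i=3: L=echo R=echo -> agree -> echo

Answer: bravo
bravo
delta
echo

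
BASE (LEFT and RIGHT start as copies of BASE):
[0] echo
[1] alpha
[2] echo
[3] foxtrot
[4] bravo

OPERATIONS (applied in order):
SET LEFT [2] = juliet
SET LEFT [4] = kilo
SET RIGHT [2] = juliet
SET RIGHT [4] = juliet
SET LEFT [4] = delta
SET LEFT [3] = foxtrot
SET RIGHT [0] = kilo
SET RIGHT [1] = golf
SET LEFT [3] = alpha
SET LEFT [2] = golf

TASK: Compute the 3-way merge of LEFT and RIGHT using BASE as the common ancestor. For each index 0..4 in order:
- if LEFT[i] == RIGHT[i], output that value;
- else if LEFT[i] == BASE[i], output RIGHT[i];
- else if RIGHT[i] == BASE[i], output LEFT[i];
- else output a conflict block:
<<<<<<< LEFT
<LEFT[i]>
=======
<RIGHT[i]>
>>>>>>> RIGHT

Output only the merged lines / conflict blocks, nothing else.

Final LEFT:  [echo, alpha, golf, alpha, delta]
Final RIGHT: [kilo, golf, juliet, foxtrot, juliet]
i=0: L=echo=BASE, R=kilo -> take RIGHT -> kilo
i=1: L=alpha=BASE, R=golf -> take RIGHT -> golf
i=2: BASE=echo L=golf R=juliet all differ -> CONFLICT
i=3: L=alpha, R=foxtrot=BASE -> take LEFT -> alpha
i=4: BASE=bravo L=delta R=juliet all differ -> CONFLICT

Answer: kilo
golf
<<<<<<< LEFT
golf
=======
juliet
>>>>>>> RIGHT
alpha
<<<<<<< LEFT
delta
=======
juliet
>>>>>>> RIGHT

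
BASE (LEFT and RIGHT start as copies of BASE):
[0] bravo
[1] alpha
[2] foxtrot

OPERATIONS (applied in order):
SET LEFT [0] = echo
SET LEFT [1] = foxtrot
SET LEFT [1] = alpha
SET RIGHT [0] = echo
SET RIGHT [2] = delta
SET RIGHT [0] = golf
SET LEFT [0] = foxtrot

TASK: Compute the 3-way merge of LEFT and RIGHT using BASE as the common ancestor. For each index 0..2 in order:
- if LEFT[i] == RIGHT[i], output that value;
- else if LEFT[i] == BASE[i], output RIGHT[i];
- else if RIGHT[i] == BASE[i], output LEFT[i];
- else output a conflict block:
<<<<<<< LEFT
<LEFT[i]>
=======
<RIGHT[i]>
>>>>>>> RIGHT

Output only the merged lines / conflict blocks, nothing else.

Final LEFT:  [foxtrot, alpha, foxtrot]
Final RIGHT: [golf, alpha, delta]
i=0: BASE=bravo L=foxtrot R=golf all differ -> CONFLICT
i=1: L=alpha R=alpha -> agree -> alpha
i=2: L=foxtrot=BASE, R=delta -> take RIGHT -> delta

Answer: <<<<<<< LEFT
foxtrot
=======
golf
>>>>>>> RIGHT
alpha
delta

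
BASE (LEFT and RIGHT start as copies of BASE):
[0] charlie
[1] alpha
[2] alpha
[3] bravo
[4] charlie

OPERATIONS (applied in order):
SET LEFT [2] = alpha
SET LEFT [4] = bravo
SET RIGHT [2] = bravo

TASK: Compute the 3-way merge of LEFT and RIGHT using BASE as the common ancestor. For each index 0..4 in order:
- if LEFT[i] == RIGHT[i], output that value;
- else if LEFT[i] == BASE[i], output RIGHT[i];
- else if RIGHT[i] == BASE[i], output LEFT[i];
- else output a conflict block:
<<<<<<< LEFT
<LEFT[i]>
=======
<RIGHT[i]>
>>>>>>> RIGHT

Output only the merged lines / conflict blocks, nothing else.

Answer: charlie
alpha
bravo
bravo
bravo

Derivation:
Final LEFT:  [charlie, alpha, alpha, bravo, bravo]
Final RIGHT: [charlie, alpha, bravo, bravo, charlie]
i=0: L=charlie R=charlie -> agree -> charlie
i=1: L=alpha R=alpha -> agree -> alpha
i=2: L=alpha=BASE, R=bravo -> take RIGHT -> bravo
i=3: L=bravo R=bravo -> agree -> bravo
i=4: L=bravo, R=charlie=BASE -> take LEFT -> bravo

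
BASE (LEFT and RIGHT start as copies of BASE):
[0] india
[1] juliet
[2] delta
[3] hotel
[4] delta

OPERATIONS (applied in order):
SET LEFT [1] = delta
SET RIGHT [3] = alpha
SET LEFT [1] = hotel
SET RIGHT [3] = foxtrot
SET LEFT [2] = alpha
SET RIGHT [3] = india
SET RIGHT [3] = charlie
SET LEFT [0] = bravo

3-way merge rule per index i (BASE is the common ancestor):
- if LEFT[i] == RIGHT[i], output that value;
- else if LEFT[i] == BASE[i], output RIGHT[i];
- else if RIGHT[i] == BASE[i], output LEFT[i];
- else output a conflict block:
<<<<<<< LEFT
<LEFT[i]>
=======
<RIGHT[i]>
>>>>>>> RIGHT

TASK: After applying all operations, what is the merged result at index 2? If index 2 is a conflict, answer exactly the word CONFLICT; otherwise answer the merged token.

Answer: alpha

Derivation:
Final LEFT:  [bravo, hotel, alpha, hotel, delta]
Final RIGHT: [india, juliet, delta, charlie, delta]
i=0: L=bravo, R=india=BASE -> take LEFT -> bravo
i=1: L=hotel, R=juliet=BASE -> take LEFT -> hotel
i=2: L=alpha, R=delta=BASE -> take LEFT -> alpha
i=3: L=hotel=BASE, R=charlie -> take RIGHT -> charlie
i=4: L=delta R=delta -> agree -> delta
Index 2 -> alpha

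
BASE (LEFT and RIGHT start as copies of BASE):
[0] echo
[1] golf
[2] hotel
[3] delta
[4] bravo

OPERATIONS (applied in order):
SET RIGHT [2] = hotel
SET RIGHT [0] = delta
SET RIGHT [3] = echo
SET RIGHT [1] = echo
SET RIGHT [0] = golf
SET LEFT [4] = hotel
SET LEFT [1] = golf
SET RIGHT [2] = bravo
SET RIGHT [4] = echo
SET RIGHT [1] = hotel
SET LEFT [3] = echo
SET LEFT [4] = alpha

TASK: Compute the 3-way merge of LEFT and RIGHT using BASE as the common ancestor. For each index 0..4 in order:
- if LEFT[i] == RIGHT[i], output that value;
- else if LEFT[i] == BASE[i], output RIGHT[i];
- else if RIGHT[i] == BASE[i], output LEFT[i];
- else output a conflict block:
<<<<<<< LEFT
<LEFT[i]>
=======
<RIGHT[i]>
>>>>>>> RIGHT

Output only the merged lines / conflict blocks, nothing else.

Final LEFT:  [echo, golf, hotel, echo, alpha]
Final RIGHT: [golf, hotel, bravo, echo, echo]
i=0: L=echo=BASE, R=golf -> take RIGHT -> golf
i=1: L=golf=BASE, R=hotel -> take RIGHT -> hotel
i=2: L=hotel=BASE, R=bravo -> take RIGHT -> bravo
i=3: L=echo R=echo -> agree -> echo
i=4: BASE=bravo L=alpha R=echo all differ -> CONFLICT

Answer: golf
hotel
bravo
echo
<<<<<<< LEFT
alpha
=======
echo
>>>>>>> RIGHT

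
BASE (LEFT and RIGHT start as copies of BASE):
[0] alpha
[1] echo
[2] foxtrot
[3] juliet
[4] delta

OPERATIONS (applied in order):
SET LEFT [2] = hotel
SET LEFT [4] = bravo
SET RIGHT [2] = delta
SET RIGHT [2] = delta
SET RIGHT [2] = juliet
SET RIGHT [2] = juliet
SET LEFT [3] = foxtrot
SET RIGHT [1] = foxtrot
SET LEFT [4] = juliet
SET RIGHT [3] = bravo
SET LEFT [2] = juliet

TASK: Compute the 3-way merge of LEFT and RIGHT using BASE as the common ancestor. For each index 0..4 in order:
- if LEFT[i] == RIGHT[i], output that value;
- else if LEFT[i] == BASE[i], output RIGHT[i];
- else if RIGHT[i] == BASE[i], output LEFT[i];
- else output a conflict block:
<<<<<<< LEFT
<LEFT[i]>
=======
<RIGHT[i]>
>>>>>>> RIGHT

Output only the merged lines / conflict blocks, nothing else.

Answer: alpha
foxtrot
juliet
<<<<<<< LEFT
foxtrot
=======
bravo
>>>>>>> RIGHT
juliet

Derivation:
Final LEFT:  [alpha, echo, juliet, foxtrot, juliet]
Final RIGHT: [alpha, foxtrot, juliet, bravo, delta]
i=0: L=alpha R=alpha -> agree -> alpha
i=1: L=echo=BASE, R=foxtrot -> take RIGHT -> foxtrot
i=2: L=juliet R=juliet -> agree -> juliet
i=3: BASE=juliet L=foxtrot R=bravo all differ -> CONFLICT
i=4: L=juliet, R=delta=BASE -> take LEFT -> juliet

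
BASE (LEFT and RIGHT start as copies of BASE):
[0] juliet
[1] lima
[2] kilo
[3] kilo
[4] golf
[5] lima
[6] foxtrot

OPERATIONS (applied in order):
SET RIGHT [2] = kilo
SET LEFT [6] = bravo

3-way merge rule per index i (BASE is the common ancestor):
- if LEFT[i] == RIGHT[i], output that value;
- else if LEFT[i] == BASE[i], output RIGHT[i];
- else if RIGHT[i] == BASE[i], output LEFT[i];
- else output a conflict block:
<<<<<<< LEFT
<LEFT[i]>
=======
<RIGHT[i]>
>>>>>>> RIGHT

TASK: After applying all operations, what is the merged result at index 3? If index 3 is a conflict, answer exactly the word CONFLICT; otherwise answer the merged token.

Answer: kilo

Derivation:
Final LEFT:  [juliet, lima, kilo, kilo, golf, lima, bravo]
Final RIGHT: [juliet, lima, kilo, kilo, golf, lima, foxtrot]
i=0: L=juliet R=juliet -> agree -> juliet
i=1: L=lima R=lima -> agree -> lima
i=2: L=kilo R=kilo -> agree -> kilo
i=3: L=kilo R=kilo -> agree -> kilo
i=4: L=golf R=golf -> agree -> golf
i=5: L=lima R=lima -> agree -> lima
i=6: L=bravo, R=foxtrot=BASE -> take LEFT -> bravo
Index 3 -> kilo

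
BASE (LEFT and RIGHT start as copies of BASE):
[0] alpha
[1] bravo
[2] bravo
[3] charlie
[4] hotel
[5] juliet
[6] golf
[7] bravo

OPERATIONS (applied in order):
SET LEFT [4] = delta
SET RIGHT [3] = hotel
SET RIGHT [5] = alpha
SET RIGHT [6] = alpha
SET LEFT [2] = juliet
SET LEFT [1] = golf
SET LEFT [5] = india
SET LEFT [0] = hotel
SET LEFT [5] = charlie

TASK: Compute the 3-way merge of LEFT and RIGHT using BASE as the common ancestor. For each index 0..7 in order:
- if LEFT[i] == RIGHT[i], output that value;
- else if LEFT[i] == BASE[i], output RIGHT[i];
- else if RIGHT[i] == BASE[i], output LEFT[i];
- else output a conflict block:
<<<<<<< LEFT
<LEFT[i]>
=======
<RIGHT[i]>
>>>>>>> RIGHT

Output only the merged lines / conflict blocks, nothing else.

Answer: hotel
golf
juliet
hotel
delta
<<<<<<< LEFT
charlie
=======
alpha
>>>>>>> RIGHT
alpha
bravo

Derivation:
Final LEFT:  [hotel, golf, juliet, charlie, delta, charlie, golf, bravo]
Final RIGHT: [alpha, bravo, bravo, hotel, hotel, alpha, alpha, bravo]
i=0: L=hotel, R=alpha=BASE -> take LEFT -> hotel
i=1: L=golf, R=bravo=BASE -> take LEFT -> golf
i=2: L=juliet, R=bravo=BASE -> take LEFT -> juliet
i=3: L=charlie=BASE, R=hotel -> take RIGHT -> hotel
i=4: L=delta, R=hotel=BASE -> take LEFT -> delta
i=5: BASE=juliet L=charlie R=alpha all differ -> CONFLICT
i=6: L=golf=BASE, R=alpha -> take RIGHT -> alpha
i=7: L=bravo R=bravo -> agree -> bravo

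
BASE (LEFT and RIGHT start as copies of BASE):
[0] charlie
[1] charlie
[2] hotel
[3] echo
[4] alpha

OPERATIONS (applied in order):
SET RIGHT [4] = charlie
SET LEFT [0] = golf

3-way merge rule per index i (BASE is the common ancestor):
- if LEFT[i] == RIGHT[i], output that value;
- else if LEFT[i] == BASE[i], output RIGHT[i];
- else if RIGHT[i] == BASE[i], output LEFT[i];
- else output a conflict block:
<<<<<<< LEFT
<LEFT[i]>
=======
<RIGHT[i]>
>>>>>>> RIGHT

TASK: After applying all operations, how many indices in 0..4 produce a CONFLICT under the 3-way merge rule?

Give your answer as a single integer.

Final LEFT:  [golf, charlie, hotel, echo, alpha]
Final RIGHT: [charlie, charlie, hotel, echo, charlie]
i=0: L=golf, R=charlie=BASE -> take LEFT -> golf
i=1: L=charlie R=charlie -> agree -> charlie
i=2: L=hotel R=hotel -> agree -> hotel
i=3: L=echo R=echo -> agree -> echo
i=4: L=alpha=BASE, R=charlie -> take RIGHT -> charlie
Conflict count: 0

Answer: 0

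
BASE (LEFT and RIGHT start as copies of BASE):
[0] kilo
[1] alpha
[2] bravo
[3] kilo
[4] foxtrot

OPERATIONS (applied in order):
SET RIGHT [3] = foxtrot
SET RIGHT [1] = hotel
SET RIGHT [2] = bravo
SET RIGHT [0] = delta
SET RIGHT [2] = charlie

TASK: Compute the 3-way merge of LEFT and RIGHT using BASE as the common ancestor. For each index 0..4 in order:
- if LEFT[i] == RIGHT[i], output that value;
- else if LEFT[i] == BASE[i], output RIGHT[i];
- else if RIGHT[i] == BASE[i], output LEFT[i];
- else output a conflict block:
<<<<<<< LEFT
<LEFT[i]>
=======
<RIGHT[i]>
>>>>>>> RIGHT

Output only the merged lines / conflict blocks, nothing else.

Answer: delta
hotel
charlie
foxtrot
foxtrot

Derivation:
Final LEFT:  [kilo, alpha, bravo, kilo, foxtrot]
Final RIGHT: [delta, hotel, charlie, foxtrot, foxtrot]
i=0: L=kilo=BASE, R=delta -> take RIGHT -> delta
i=1: L=alpha=BASE, R=hotel -> take RIGHT -> hotel
i=2: L=bravo=BASE, R=charlie -> take RIGHT -> charlie
i=3: L=kilo=BASE, R=foxtrot -> take RIGHT -> foxtrot
i=4: L=foxtrot R=foxtrot -> agree -> foxtrot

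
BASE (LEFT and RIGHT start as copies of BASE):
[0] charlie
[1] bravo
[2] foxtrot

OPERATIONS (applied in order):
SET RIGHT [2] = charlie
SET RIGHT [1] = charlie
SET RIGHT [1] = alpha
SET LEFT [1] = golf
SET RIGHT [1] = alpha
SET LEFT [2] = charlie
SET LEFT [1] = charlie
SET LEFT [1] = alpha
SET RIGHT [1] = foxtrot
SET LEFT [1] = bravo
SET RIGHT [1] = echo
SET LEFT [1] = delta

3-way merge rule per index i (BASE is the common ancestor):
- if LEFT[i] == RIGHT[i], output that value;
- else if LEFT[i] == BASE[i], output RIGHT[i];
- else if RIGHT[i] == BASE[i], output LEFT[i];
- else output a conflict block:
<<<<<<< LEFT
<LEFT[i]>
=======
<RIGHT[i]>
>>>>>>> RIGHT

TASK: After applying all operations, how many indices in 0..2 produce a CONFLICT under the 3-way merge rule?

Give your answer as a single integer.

Final LEFT:  [charlie, delta, charlie]
Final RIGHT: [charlie, echo, charlie]
i=0: L=charlie R=charlie -> agree -> charlie
i=1: BASE=bravo L=delta R=echo all differ -> CONFLICT
i=2: L=charlie R=charlie -> agree -> charlie
Conflict count: 1

Answer: 1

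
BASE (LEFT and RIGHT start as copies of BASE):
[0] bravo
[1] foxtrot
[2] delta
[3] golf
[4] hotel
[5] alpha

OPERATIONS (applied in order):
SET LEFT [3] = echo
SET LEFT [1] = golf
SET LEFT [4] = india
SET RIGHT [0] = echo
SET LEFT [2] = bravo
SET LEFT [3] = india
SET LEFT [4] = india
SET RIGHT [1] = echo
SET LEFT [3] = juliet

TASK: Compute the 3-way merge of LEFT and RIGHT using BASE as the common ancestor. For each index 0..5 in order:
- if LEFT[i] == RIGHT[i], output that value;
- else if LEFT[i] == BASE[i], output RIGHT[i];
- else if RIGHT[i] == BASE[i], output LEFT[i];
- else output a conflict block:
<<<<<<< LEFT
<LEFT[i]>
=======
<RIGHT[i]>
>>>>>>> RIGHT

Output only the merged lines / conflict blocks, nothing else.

Final LEFT:  [bravo, golf, bravo, juliet, india, alpha]
Final RIGHT: [echo, echo, delta, golf, hotel, alpha]
i=0: L=bravo=BASE, R=echo -> take RIGHT -> echo
i=1: BASE=foxtrot L=golf R=echo all differ -> CONFLICT
i=2: L=bravo, R=delta=BASE -> take LEFT -> bravo
i=3: L=juliet, R=golf=BASE -> take LEFT -> juliet
i=4: L=india, R=hotel=BASE -> take LEFT -> india
i=5: L=alpha R=alpha -> agree -> alpha

Answer: echo
<<<<<<< LEFT
golf
=======
echo
>>>>>>> RIGHT
bravo
juliet
india
alpha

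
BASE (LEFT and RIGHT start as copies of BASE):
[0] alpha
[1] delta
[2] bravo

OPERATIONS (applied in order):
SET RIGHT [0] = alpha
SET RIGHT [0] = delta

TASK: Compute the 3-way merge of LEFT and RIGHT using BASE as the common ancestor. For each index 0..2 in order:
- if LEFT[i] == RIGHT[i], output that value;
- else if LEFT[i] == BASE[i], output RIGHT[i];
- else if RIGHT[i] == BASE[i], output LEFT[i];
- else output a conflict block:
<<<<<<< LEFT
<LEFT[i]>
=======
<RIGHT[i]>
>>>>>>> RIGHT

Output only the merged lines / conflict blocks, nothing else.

Answer: delta
delta
bravo

Derivation:
Final LEFT:  [alpha, delta, bravo]
Final RIGHT: [delta, delta, bravo]
i=0: L=alpha=BASE, R=delta -> take RIGHT -> delta
i=1: L=delta R=delta -> agree -> delta
i=2: L=bravo R=bravo -> agree -> bravo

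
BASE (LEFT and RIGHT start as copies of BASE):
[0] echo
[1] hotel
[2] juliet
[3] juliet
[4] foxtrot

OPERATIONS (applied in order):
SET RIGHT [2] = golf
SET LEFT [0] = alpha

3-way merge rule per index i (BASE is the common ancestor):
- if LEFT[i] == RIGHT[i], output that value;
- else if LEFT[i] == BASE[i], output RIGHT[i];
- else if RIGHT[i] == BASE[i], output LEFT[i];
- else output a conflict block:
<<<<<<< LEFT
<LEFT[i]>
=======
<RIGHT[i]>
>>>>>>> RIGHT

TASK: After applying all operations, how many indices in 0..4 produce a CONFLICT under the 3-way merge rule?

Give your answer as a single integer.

Final LEFT:  [alpha, hotel, juliet, juliet, foxtrot]
Final RIGHT: [echo, hotel, golf, juliet, foxtrot]
i=0: L=alpha, R=echo=BASE -> take LEFT -> alpha
i=1: L=hotel R=hotel -> agree -> hotel
i=2: L=juliet=BASE, R=golf -> take RIGHT -> golf
i=3: L=juliet R=juliet -> agree -> juliet
i=4: L=foxtrot R=foxtrot -> agree -> foxtrot
Conflict count: 0

Answer: 0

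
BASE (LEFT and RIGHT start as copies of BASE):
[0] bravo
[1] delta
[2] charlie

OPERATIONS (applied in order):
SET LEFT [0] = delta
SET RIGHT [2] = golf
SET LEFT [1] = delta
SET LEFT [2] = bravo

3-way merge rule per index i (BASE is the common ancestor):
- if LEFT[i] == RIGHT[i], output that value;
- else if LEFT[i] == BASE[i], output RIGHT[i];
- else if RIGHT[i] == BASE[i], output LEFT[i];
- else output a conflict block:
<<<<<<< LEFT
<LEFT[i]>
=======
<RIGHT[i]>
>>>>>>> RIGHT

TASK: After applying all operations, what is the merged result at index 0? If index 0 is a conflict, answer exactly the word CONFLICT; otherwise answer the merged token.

Answer: delta

Derivation:
Final LEFT:  [delta, delta, bravo]
Final RIGHT: [bravo, delta, golf]
i=0: L=delta, R=bravo=BASE -> take LEFT -> delta
i=1: L=delta R=delta -> agree -> delta
i=2: BASE=charlie L=bravo R=golf all differ -> CONFLICT
Index 0 -> delta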